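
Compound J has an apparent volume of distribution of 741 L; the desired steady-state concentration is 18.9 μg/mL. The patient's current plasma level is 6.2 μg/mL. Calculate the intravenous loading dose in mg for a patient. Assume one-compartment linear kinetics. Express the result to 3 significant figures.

The loading dose fills Vd to the target concentration.
Concentration deficit ΔC = 18.9 − 6.2 = 12.70 mg/L
LD = Vd × ΔC = 741.0 × 12.70 = 9411 mg

9410 mg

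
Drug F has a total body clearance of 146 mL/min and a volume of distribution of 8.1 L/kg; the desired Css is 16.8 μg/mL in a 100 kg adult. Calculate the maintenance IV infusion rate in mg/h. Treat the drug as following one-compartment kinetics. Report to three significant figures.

CL = 146 mL/min = 146 × 0.06 = 8.760 L/h
Rate = CL × Css = 8.760 × 16.8 = 147.2 mg/h

147 mg/h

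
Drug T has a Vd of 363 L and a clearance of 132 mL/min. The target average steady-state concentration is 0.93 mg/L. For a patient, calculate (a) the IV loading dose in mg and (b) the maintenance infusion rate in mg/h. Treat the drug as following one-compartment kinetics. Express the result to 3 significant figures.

(a) 338 mg; (b) 7.37 mg/h

Loading: fill Vd to C_target → 363.0 L × 0.93 mg/L = 337.6 mg
CL = 132 mL/min = 132 × 0.06 = 7.920 L/h
Maintenance infusion rate = CL × Css = 7.920 × 0.93 = 7.366 mg/h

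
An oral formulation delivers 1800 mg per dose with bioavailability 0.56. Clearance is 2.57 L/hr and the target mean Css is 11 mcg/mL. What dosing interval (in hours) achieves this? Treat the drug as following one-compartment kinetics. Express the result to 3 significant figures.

35.7 h

F·D/τ = CL·Css → τ = F·D / (CL·Css).
τ = 0.56 × 1800 / (2.57 × 11) = 35.66 h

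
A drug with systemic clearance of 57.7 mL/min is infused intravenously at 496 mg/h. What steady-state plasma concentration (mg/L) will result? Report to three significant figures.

143 mg/L

Convert clearance: 57.7 mL/min × 60 min/h ÷ 1000 mL/L = 3.462 L/h
Css = rate / CL = 496 / 3.462 = 143.3 mg/L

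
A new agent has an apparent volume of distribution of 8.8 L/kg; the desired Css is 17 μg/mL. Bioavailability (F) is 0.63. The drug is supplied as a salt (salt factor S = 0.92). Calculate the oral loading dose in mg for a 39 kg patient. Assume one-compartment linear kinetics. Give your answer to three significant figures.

Total Vd = 8.8 × 39 = 343.2 L
LD = Vd × C / F / S = 343.2 × 17.00 / 0.63 / 0.92 = 10070 mg

10100 mg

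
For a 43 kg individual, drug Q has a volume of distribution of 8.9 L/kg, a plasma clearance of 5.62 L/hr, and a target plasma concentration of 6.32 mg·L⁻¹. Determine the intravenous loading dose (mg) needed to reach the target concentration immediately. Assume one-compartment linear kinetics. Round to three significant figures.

2420 mg

Vd(total) = 43 kg × 8.9 L/kg = 382.7 L
LD = Vd × C = 382.7 × 6.320 = 2419 mg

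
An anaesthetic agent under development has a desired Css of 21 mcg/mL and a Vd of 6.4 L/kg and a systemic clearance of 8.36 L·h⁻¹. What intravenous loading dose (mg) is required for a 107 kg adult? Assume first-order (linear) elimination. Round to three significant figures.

Vd(total) = 107 kg × 6.4 L/kg = 684.8 L
LD is governed by Vd — clearance does not enter the loading-dose calculation.
LD = Vd × C = 684.8 × 21.00 = 14380 mg

14400 mg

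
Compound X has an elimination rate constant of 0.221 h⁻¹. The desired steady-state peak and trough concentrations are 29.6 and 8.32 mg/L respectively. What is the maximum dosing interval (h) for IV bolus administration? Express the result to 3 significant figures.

Between IV bolus doses, concentration decays as C = C₀·e^(−kτ), so C_peak/C_trough = e^(kτ).
τ_max = ln(C_peak/C_trough) / k = ln(29.6/8.32) / 0.2210 = 1.269 / 0.2210 = 5.742 h

5.74 h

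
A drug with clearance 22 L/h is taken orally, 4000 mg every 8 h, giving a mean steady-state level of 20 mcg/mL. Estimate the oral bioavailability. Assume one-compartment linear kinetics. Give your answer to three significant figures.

F·D/τ = CL·Css at steady state → F = CL·Css·τ / D.
F = 22 × 20 × 8 / 4000 = 0.880

0.880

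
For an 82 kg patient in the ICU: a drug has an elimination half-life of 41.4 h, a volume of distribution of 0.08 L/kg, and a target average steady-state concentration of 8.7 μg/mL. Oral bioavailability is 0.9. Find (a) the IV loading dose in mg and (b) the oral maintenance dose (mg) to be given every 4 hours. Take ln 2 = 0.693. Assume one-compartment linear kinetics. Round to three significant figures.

(a) 57.1 mg; (b) 4.25 mg

Vd(total) = 82 kg × 0.08 L/kg = 6.560 L
LD = Vd × C = 6.560 × 8.7 = 57.07 mg
CL = 0.693 × Vd / t½ = 0.693 × 6.560 / 41.4 = 0.1098 L/h
D = CL × Css × τ / F = 0.1098 × 8.7 × 4 / 0.9 = 4.246 mg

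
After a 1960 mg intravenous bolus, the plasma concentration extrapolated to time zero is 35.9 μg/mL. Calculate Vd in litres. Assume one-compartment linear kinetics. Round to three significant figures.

Immediately after an IV bolus, C₀ = Dose / Vd, so Vd = Dose / C₀.
Vd = 1960 / 35.9 = 54.60 L

54.6 L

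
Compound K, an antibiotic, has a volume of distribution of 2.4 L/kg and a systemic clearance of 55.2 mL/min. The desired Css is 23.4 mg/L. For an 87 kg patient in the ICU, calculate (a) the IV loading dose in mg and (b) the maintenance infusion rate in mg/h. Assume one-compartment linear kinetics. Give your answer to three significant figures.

(a) 4890 mg; (b) 77.5 mg/h

Total Vd = 2.4 × 87 = 208.8 L
LD = Vd · C_target = 208.8 × 23.4 = 4886 mg
Convert clearance: 55.2 mL/min × 60 min/h ÷ 1000 mL/L = 3.312 L/h
Maintenance infusion rate = CL × Css = 3.312 × 23.4 = 77.50 mg/h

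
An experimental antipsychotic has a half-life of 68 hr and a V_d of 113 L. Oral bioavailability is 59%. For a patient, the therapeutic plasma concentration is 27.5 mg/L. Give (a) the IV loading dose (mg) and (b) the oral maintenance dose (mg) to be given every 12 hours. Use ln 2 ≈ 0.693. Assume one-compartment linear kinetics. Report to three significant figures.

LD = Vd × C = 113.0 × 27.5 = 3108 mg
CL = 0.693 × Vd / t½ = 0.693 × 113.0 / 68 = 1.152 L/h
D = CL × Css × τ / F = 1.152 × 27.5 × 12 / 0.59 = 644.3 mg

(a) 3110 mg; (b) 644 mg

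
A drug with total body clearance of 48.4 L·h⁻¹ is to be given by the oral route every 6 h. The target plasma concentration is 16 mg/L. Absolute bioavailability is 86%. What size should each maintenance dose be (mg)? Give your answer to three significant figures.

D = CL × Css × τ / F = 48.40 × 16 × 6 / 0.86 = 5403 mg

5400 mg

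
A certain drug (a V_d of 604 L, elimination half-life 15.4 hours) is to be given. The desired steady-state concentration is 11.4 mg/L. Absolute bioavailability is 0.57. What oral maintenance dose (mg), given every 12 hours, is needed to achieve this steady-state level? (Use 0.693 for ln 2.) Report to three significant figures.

k = 0.693/15.4 = 0.04500 h⁻¹, so CL = k·Vd = 0.04500 × 604.0 = 27.18 L/h
D = CL × Css × τ / F = 27.18 × 11.4 × 12 / 0.57 = 6523 mg

6520 mg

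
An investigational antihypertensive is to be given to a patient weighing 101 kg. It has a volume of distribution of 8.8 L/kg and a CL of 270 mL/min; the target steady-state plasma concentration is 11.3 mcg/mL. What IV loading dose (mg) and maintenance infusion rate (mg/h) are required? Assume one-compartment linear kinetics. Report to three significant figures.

(a) 10000 mg; (b) 183 mg/h

Total Vd = 8.8 × 101 = 888.8 L
Loading dose = Vd × C = 888.8 × 11.3 = 10040 mg
CL = 270 mL/min = 270 × 0.06 = 16.20 L/h
Infusion rate = 16.20 L/h × 11.3 mg/L = 183.1 mg/h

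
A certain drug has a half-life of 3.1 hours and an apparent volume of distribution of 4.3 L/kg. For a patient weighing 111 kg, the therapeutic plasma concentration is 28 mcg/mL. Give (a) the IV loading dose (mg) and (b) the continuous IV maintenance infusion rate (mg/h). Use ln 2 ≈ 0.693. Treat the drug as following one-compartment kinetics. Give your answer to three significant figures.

Vd = 4.3 L/kg × 111 kg = 477.3 L
LD = Vd × C = 477.3 × 28 = 13360 mg
CL = 0.693 × Vd / t½ = 0.693 × 477.3 / 3.1 = 106.7 L/h
Infusion rate = CL × Css = 106.7 × 28 = 2988 mg/h

(a) 13400 mg; (b) 2990 mg/h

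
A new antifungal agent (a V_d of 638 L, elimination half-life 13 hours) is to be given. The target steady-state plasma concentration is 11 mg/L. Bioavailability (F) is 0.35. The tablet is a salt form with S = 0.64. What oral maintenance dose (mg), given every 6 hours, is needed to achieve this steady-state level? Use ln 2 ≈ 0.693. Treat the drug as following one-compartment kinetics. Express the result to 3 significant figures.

10000 mg

k = 0.693/13 = 0.05331 h⁻¹, so CL = k·Vd = 0.05331 × 638.0 = 34.01 L/h
D = CL × Css × τ / F / S = 34.01 × 11 × 6 / 0.35 / 0.64 = 10020 mg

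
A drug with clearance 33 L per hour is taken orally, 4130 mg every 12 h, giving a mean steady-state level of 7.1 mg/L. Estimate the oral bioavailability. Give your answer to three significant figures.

F·D/τ = CL·Css at steady state → F = CL·Css·τ / D.
F = 33 × 7.1 × 12 / 4130 = 0.681

0.681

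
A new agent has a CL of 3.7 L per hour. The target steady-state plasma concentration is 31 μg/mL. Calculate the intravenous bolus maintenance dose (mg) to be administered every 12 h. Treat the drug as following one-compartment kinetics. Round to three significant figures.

At steady state, dose per interval replaces the amount cleared in that interval: D/τ = CL·Css.
D = CL × Css × τ = 3.700 × 31 × 12 = 1376 mg

1380 mg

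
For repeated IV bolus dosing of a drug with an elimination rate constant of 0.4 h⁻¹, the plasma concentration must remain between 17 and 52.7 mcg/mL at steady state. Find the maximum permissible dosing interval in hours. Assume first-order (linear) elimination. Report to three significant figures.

2.83 h

Between IV bolus doses, concentration decays as C = C₀·e^(−kτ), so C_peak/C_trough = e^(kτ).
τ_max = ln(C_peak/C_trough) / k = ln(52.7/17) / 0.4000 = 1.131 / 0.4000 = 2.828 h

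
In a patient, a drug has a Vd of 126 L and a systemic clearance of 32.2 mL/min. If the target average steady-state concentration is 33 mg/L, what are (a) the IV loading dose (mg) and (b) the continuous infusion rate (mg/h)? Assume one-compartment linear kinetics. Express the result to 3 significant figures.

Loading: fill Vd to C_target → 126.0 L × 33 mg/L = 4158 mg
Convert clearance: 32.2 mL/min × 60 min/h ÷ 1000 mL/L = 1.932 L/h
Infusion rate = 1.932 L/h × 33 mg/L = 63.76 mg/h

(a) 4160 mg; (b) 63.8 mg/h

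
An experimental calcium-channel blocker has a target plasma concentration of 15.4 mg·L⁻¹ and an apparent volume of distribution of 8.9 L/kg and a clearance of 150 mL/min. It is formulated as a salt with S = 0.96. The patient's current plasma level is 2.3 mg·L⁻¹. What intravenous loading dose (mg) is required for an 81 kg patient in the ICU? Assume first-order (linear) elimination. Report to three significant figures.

9840 mg

Vd(total) = 81 kg × 8.9 L/kg = 720.9 L
Concentration deficit ΔC = 15.4 − 2.3 = 13.10 mg/L
LD = Vd × ΔC / S = 720.9 × 13.10 / 0.96 = 9837 mg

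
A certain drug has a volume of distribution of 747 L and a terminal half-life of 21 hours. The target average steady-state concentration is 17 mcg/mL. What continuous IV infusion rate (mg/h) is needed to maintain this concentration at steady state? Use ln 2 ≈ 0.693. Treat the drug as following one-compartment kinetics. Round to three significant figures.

419 mg/h

CL = 0.693 × Vd / t½ = 0.693 × 747.0 / 21 = 24.65 L/h
Infusion rate = CL × Css = 24.65 × 17 = 419.1 mg/h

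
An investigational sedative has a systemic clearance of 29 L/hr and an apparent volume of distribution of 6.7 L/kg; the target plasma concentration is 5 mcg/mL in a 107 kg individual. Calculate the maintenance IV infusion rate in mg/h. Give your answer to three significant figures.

At steady state, infusion rate equals elimination rate: rate in = CL × Css.
R₀ = 29.00 × 5 = 145.0 mg/h

145 mg/h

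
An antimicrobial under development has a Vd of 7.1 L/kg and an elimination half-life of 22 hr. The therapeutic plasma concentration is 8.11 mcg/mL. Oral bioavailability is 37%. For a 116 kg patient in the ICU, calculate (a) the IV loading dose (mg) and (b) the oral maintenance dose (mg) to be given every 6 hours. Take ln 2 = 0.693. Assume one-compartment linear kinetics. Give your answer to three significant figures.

Vd(total) = 116 kg × 7.1 L/kg = 823.6 L
LD = Vd × C = 823.6 × 8.11 = 6679 mg
CL = 0.693 × Vd / t½ = 0.693 × 823.6 / 22 = 25.94 L/h
D = CL × Css × τ / F = 25.94 × 8.11 × 6 / 0.37 = 3411 mg

(a) 6680 mg; (b) 3410 mg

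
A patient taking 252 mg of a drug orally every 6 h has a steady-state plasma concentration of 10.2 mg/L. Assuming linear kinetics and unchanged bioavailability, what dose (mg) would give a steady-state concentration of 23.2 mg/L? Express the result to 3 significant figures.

573 mg

With linear kinetics, Css is proportional to dose rate (D/τ) at fixed clearance.
D₂ = D₁ × (Css,target / Css,current) = 252 × 23.2/10.2 = 573.2 mg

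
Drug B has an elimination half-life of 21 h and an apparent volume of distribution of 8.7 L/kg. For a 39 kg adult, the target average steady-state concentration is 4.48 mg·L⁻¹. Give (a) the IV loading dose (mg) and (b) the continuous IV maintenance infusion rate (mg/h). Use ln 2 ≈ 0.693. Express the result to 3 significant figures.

Total Vd = 8.7 × 39 = 339.3 L
LD = Vd × C = 339.3 × 4.48 = 1520 mg
CL = 0.693 × Vd / t½ = 0.693 × 339.3 / 21 = 11.20 L/h
Infusion rate = CL × Css = 11.20 × 4.48 = 50.18 mg/h

(a) 1520 mg; (b) 50.2 mg/h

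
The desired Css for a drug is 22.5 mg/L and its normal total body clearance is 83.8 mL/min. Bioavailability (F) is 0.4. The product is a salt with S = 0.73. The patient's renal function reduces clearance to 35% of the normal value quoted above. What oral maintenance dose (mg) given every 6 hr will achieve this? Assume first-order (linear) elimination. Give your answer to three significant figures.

CL = 83.8 mL/min × 60/1000 = 5.028 L/h
Patient clearance = 0.35 × 5.028 = 1.760 L/h
At steady state, dose per interval replaces the amount cleared in that interval: F·S·D/τ = CL·Css.
D = CL × Css × τ / F / S = 1.760 × 22.5 × 6 / 0.4 / 0.73 = 813.7 mg

814 mg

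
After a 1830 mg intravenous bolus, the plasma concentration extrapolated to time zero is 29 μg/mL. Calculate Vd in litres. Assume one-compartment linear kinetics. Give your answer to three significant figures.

Immediately after an IV bolus, C₀ = Dose / Vd, so Vd = Dose / C₀.
Vd = 1830 / 29 = 63.10 L

63.1 L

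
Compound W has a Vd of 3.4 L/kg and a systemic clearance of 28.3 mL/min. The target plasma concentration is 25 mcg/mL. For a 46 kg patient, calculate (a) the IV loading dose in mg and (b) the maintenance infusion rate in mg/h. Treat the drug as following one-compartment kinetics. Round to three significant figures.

Total Vd = 3.4 × 46 = 156.4 L
LD = Vd · C_target = 156.4 × 25 = 3910 mg
Convert clearance: 28.3 mL/min × 60 min/h ÷ 1000 mL/L = 1.698 L/h
Maintenance: replace elimination → rate = CL × Css = 1.698 × 25 = 42.45 mg/h

(a) 3910 mg; (b) 42.5 mg/h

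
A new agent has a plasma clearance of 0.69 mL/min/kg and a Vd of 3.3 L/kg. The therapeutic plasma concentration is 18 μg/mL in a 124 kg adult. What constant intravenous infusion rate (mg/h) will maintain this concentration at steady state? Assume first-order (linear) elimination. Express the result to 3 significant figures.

92.4 mg/h

CL = 0.69 mL/min/kg × 124 kg = 85.56 mL/min = 85.56 × 60/1000 = 5.134 L/h
R₀ = 5.134 × 18 = 92.41 mg/h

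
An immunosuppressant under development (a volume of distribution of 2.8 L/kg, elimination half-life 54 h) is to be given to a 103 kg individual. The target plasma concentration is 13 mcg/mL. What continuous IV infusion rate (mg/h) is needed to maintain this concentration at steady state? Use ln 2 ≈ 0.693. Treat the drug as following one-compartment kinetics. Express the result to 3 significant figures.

48.1 mg/h

Total Vd = 2.8 × 103 = 288.4 L
CL = ln 2 · Vd / t½ = 0.693 × 288.4 / 54 = 3.701 L/h
Infusion rate = CL × Css = 3.701 × 13 = 48.11 mg/h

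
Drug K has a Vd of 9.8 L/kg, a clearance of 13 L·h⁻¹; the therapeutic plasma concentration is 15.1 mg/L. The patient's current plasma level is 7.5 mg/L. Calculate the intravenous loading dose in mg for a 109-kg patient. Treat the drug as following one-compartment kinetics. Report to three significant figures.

8120 mg

Vd = 9.8 L/kg × 109 kg = 1068 L
The loading dose fills Vd to the target concentration; clearance is irrelevant here.
Concentration deficit ΔC = 15.1 − 7.5 = 7.600 mg/L
LD = Vd × ΔC = 1068 × 7.600 = 8117 mg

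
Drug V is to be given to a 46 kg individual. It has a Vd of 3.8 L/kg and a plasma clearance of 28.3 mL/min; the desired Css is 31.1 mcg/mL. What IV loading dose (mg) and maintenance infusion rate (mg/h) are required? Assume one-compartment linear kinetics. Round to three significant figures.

(a) 5440 mg; (b) 52.8 mg/h

Vd = 3.8 L/kg × 46 kg = 174.8 L
Loading: fill Vd to C_target → 174.8 L × 31.1 mg/L = 5436 mg
Convert clearance: 28.3 mL/min × 60 min/h ÷ 1000 mL/L = 1.698 L/h
Maintenance infusion rate = CL × Css = 1.698 × 31.1 = 52.81 mg/h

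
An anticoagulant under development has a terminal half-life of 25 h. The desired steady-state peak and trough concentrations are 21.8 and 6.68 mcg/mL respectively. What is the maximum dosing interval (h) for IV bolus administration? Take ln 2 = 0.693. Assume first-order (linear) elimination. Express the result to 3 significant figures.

42.7 h

k = 0.693 / t½ = 0.693 / 25 = 0.02772 h⁻¹
Between IV bolus doses, concentration decays as C = C₀·e^(−kτ), so C_peak/C_trough = e^(kτ).
τ_max = ln(C_peak/C_trough) / k = ln(21.8/6.68) / 0.02772 = 1.183 / 0.02772 = 42.68 h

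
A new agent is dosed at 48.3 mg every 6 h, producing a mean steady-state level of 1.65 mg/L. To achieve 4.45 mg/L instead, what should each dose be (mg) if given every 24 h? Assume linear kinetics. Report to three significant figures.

For first-order elimination, Css ∝ F·D/(CL·τ); F and CL are unchanged, so Css ∝ D/τ.
D₂ = D₁ × (Css,target / Css,current) × (τ₂/τ₁) = 48.3 × (4.45/1.65) × (24/6) = 521.1 mg

521 mg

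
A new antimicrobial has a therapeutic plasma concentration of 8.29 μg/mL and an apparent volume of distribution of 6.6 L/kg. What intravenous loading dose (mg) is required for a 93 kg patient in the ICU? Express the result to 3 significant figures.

5090 mg

Total Vd = 6.6 × 93 = 613.8 L
LD = Vd × C = 613.8 × 8.290 = 5088 mg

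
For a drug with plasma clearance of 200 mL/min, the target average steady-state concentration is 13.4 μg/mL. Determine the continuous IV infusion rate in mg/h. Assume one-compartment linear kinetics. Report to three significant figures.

CL = 200 mL/min = 200 × 0.06 = 12.00 L/h
R₀ = 12.00 × 13.4 = 160.8 mg/h

161 mg/h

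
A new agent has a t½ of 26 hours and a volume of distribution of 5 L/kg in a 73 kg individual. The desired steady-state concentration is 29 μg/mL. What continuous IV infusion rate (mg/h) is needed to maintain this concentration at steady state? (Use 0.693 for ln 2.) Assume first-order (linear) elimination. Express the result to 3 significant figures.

282 mg/h

Vd(total) = 73 kg × 5 L/kg = 365.0 L
k = 0.693/26 = 0.02665 h⁻¹, so CL = k·Vd = 0.02665 × 365.0 = 9.727 L/h
Infusion rate = CL × Css = 9.727 × 29 = 282.1 mg/h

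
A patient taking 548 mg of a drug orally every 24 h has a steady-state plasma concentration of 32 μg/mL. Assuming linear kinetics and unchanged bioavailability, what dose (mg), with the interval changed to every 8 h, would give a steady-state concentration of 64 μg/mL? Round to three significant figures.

365 mg

With linear kinetics, Css is proportional to dose rate (D/τ) at fixed clearance.
D₂ = D₁ × (Css,target / Css,current) × (τ₂/τ₁) = 548 × (64/32) × (8/24) = 365.3 mg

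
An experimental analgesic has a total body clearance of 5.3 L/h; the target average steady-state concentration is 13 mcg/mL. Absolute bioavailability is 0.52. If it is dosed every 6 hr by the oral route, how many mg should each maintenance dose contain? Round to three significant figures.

795 mg

D = CL × Css × τ / F = 5.300 × 13 × 6 / 0.52 = 795.0 mg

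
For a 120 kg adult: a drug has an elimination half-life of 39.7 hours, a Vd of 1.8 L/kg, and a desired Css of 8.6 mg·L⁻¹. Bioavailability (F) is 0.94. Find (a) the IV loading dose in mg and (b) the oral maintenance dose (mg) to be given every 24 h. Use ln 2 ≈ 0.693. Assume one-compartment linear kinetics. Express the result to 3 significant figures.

(a) 1860 mg; (b) 828 mg

Vd = 1.8 L/kg × 120 kg = 216.0 L
LD = Vd × C = 216.0 × 8.6 = 1858 mg
CL = 0.693 × Vd / t½ = 0.693 × 216.0 / 39.7 = 3.770 L/h
D = CL × Css × τ / F = 3.770 × 8.6 × 24 / 0.94 = 827.8 mg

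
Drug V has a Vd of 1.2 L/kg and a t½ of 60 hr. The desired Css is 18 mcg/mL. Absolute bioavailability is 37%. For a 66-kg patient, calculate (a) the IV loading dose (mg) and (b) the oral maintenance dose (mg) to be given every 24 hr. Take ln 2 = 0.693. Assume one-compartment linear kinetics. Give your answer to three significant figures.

(a) 1430 mg; (b) 1070 mg

Vd = 1.2 L/kg × 66 kg = 79.20 L
LD = Vd × C = 79.20 × 18 = 1426 mg
CL = 0.693 × Vd / t½ = 0.693 × 79.20 / 60 = 0.9148 L/h
D = CL × Css × τ / F = 0.9148 × 18 × 24 / 0.37 = 1068 mg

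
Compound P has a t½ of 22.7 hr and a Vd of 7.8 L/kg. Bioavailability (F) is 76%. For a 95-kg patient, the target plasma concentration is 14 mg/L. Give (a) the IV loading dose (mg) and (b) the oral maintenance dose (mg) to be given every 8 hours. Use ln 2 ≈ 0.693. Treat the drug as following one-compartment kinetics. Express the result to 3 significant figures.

(a) 10400 mg; (b) 3330 mg

Vd(total) = 95 kg × 7.8 L/kg = 741.0 L
LD = Vd × C = 741.0 × 14 = 10370 mg
CL = 0.693 × Vd / t½ = 0.693 × 741.0 / 22.7 = 22.62 L/h
D = CL × Css × τ / F = 22.62 × 14 × 8 / 0.76 = 3333 mg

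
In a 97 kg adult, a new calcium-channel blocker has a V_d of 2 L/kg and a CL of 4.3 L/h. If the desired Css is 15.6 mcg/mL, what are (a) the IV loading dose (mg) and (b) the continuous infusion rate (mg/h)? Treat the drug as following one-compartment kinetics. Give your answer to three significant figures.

Vd = 2 L/kg × 97 kg = 194.0 L
Loading: fill Vd to C_target → 194.0 L × 15.6 mg/L = 3026 mg
Maintenance: replace elimination → rate = CL × Css = 4.300 × 15.6 = 67.08 mg/h

(a) 3030 mg; (b) 67.1 mg/h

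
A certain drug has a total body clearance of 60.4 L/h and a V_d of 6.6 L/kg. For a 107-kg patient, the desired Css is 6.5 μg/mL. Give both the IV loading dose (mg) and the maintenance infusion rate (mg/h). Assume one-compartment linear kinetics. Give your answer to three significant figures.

Total Vd = 6.6 × 107 = 706.2 L
Loading dose = Vd × C = 706.2 × 6.5 = 4590 mg
Maintenance infusion rate = CL × Css = 60.40 × 6.5 = 392.6 mg/h

(a) 4590 mg; (b) 393 mg/h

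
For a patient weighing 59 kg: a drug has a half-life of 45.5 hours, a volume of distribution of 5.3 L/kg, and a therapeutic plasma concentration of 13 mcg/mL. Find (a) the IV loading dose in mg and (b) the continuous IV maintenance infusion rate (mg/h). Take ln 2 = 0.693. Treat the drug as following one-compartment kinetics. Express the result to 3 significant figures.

Total Vd = 5.3 × 59 = 312.7 L
LD = Vd × C = 312.7 × 13 = 4065 mg
CL = 0.693 × Vd / t½ = 0.693 × 312.7 / 45.5 = 4.763 L/h
Infusion rate = CL × Css = 4.763 × 13 = 61.92 mg/h

(a) 4070 mg; (b) 61.9 mg/h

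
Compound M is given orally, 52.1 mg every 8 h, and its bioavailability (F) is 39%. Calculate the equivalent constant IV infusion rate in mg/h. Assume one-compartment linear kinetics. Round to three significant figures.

Equivalent systemic input: infusion rate = F·D/τ.
Rate = 0.39 × 52.1 / 8 = 2.540 mg/h

2.54 mg/h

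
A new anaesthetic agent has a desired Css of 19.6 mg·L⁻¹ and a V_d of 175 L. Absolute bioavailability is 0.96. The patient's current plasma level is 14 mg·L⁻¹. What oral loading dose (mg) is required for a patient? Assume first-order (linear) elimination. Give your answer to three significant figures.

The loading dose fills Vd to the target concentration.
Concentration deficit ΔC = 19.6 − 14 = 5.600 mg/L
LD = Vd × ΔC / F = 175.0 × 5.600 / 0.96 = 1021 mg

1020 mg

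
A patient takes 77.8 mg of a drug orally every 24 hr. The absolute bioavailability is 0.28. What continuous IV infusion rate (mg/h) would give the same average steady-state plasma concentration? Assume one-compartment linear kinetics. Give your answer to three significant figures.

0.908 mg/h

Equivalent systemic input: infusion rate = F·D/τ.
Rate = 0.28 × 77.8 / 24 = 0.9077 mg/h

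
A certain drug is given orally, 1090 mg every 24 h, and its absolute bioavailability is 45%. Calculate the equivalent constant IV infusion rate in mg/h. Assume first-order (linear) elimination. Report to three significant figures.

20.4 mg/h

Equivalent systemic input: infusion rate = F·D/τ.
Rate = 0.45 × 1090 / 24 = 20.44 mg/h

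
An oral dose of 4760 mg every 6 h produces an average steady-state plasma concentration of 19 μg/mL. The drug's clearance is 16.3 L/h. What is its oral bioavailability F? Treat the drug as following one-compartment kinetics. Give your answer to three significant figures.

0.390

F·D/τ = CL·Css at steady state → F = CL·Css·τ / D.
F = 16.3 × 19 × 6 / 4760 = 0.390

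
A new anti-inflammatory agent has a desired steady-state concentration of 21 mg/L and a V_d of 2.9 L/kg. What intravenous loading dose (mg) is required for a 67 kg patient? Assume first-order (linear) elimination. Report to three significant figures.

4080 mg

Total Vd = 2.9 × 67 = 194.3 L
The loading dose fills Vd to the target concentration.
LD = Vd × C = 194.3 × 21.00 = 4080 mg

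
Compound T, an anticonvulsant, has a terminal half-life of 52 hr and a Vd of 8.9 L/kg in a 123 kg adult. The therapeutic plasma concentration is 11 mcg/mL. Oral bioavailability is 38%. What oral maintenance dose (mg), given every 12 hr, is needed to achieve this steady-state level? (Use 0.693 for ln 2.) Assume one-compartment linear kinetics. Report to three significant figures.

5070 mg

Vd(total) = 123 kg × 8.9 L/kg = 1095 L
CL = 0.693 × Vd / t½ = 0.693 × 1095 / 52 = 14.59 L/h
D = CL × Css × τ / F = 14.59 × 11 × 12 / 0.38 = 5068 mg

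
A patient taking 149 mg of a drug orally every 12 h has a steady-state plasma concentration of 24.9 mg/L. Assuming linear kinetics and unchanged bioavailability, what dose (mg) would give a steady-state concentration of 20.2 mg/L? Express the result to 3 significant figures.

For first-order elimination, Css ∝ F·D/(CL·τ); F and CL are unchanged, so Css ∝ D/τ.
D₂ = D₁ × (Css,target / Css,current) = 149 × 20.2/24.9 = 120.9 mg

121 mg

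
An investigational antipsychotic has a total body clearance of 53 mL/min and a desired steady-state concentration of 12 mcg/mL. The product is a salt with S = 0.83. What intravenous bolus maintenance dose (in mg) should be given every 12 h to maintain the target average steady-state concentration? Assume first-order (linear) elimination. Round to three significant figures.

552 mg

CL = 53 mL/min × 60/1000 = 3.180 L/h
D = CL × Css × τ / S = 3.180 × 12 × 12 / 0.83 = 551.7 mg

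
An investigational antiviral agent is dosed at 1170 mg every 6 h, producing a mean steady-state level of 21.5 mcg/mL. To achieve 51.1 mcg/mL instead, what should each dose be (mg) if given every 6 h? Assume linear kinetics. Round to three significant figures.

2780 mg

With linear kinetics, Css is proportional to dose rate (D/τ) at fixed clearance.
D₂ = D₁ × (Css,target / Css,current) = 1170 × 51.1/21.5 = 2781 mg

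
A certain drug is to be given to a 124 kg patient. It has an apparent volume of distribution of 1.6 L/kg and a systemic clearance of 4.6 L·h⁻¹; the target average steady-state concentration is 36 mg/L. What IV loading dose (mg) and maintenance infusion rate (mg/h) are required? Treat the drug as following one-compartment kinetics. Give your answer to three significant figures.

Vd(total) = 124 kg × 1.6 L/kg = 198.4 L
LD = Vd · C_target = 198.4 × 36 = 7142 mg
Maintenance infusion rate = CL × Css = 4.600 × 36 = 165.6 mg/h

(a) 7140 mg; (b) 166 mg/h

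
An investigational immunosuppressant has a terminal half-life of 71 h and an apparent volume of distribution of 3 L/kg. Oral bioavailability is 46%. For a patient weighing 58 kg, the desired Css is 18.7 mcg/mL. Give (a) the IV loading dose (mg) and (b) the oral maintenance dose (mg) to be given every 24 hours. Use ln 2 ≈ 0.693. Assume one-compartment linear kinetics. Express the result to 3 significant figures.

Vd = 3 L/kg × 58 kg = 174.0 L
LD = Vd × C = 174.0 × 18.7 = 3254 mg
CL = 0.693 × Vd / t½ = 0.693 × 174.0 / 71 = 1.698 L/h
D = CL × Css × τ / F = 1.698 × 18.7 × 24 / 0.46 = 1657 mg

(a) 3250 mg; (b) 1660 mg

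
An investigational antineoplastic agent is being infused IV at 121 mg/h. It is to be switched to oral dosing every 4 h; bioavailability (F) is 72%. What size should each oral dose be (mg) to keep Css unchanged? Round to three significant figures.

To maintain the same Css, the systemic dosing rate must be unchanged: F·D/τ = infusion rate.
D = rate × τ / F = 121 × 4 / 0.72 = 672.2 mg

672 mg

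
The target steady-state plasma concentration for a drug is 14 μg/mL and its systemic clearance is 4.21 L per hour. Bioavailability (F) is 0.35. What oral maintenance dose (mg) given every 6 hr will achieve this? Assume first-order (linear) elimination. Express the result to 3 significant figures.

1010 mg

D = CL × Css × τ / F = 4.210 × 14 × 6 / 0.35 = 1010 mg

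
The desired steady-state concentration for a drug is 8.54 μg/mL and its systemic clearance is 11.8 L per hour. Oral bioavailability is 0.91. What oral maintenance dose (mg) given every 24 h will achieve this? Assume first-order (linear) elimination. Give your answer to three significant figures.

2660 mg

At steady state, dose per interval replaces the amount cleared in that interval: F·D/τ = CL·Css.
D = CL × Css × τ / F = 11.80 × 8.54 × 24 / 0.91 = 2658 mg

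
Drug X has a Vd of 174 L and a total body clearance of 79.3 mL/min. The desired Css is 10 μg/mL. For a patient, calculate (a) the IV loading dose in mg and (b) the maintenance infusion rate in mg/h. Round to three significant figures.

(a) 1740 mg; (b) 47.6 mg/h

LD = Vd · C_target = 174.0 × 10 = 1740 mg
CL = 79.3 mL/min × 60/1000 = 4.758 L/h
Infusion rate = 4.758 L/h × 10 mg/L = 47.58 mg/h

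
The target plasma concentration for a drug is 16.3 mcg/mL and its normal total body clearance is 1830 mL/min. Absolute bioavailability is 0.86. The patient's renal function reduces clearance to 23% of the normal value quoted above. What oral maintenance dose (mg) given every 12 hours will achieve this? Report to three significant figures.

CL = 1830 mL/min = 1830 × 0.06 = 109.8 L/h
Patient clearance = 0.23 × 109.8 = 25.25 L/h
D = CL × Css × τ / F = 25.25 × 16.3 × 12 / 0.86 = 5743 mg

5740 mg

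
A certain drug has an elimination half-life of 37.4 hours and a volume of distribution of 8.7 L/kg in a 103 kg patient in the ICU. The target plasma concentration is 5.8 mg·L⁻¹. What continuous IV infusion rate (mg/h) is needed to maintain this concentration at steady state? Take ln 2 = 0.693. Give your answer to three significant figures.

Total Vd = 8.7 × 103 = 896.1 L
CL = ln 2 · Vd / t½ = 0.693 × 896.1 / 37.4 = 16.60 L/h
Infusion rate = CL × Css = 16.60 × 5.8 = 96.28 mg/h

96.3 mg/h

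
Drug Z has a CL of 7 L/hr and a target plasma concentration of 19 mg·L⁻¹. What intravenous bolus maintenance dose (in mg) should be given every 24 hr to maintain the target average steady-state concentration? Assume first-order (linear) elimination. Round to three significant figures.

3190 mg

D = CL × Css × τ = 7.000 × 19 × 24 = 3192 mg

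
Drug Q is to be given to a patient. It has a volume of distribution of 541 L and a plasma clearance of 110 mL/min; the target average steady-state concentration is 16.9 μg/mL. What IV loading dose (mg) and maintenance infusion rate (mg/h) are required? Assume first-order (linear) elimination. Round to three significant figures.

Loading: fill Vd to C_target → 541.0 L × 16.9 mg/L = 9143 mg
Convert clearance: 110 mL/min × 60 min/h ÷ 1000 mL/L = 6.600 L/h
Maintenance: replace elimination → rate = CL × Css = 6.600 × 16.9 = 111.5 mg/h

(a) 9140 mg; (b) 112 mg/h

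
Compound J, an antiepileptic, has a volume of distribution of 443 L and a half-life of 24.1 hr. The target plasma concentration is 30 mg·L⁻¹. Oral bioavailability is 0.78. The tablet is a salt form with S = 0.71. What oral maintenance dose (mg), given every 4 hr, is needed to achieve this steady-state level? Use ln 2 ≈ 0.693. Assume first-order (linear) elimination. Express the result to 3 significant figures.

2760 mg

CL = ln 2 · Vd / t½ = 0.693 × 443.0 / 24.1 = 12.74 L/h
D = CL × Css × τ / F / S = 12.74 × 30 × 4 / 0.78 / 0.71 = 2761 mg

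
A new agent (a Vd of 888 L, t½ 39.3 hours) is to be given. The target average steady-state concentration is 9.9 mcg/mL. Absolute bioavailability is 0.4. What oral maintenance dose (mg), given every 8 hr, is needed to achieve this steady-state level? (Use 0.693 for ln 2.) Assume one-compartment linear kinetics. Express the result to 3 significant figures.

k = 0.693/39.3 = 0.01763 h⁻¹, so CL = k·Vd = 0.01763 × 888.0 = 15.66 L/h
D = CL × Css × τ / F = 15.66 × 9.9 × 8 / 0.4 = 3101 mg

3100 mg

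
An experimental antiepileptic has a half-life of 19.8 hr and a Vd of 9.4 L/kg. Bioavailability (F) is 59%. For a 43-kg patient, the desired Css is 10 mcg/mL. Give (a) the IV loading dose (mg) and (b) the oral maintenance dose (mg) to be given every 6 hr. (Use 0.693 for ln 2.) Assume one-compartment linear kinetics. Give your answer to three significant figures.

(a) 4040 mg; (b) 1440 mg

Vd(total) = 43 kg × 9.4 L/kg = 404.2 L
LD = Vd × C = 404.2 × 10 = 4042 mg
CL = 0.693 × Vd / t½ = 0.693 × 404.2 / 19.8 = 14.15 L/h
D = CL × Css × τ / F = 14.15 × 10 × 6 / 0.59 = 1439 mg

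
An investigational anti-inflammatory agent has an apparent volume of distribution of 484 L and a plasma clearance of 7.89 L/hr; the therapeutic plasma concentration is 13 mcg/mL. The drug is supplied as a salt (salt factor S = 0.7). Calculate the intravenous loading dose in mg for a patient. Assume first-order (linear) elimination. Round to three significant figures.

LD = Vd × C / S = 484.0 × 13.00 / 0.7 = 8989 mg

8990 mg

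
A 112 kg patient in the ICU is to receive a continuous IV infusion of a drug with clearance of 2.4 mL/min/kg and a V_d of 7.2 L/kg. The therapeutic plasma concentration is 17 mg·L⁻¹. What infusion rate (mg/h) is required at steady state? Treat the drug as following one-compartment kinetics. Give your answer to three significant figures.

274 mg/h

CL = 2.4 mL/min/kg × 112 kg = 268.8 mL/min = 268.8 × 60/1000 = 16.13 L/h
Rate = CL × Css = 16.13 × 17 = 274.2 mg/h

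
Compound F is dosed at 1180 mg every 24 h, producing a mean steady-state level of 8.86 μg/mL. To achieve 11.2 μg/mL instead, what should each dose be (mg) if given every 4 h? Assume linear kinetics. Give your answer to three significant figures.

For first-order elimination, Css ∝ F·D/(CL·τ); F and CL are unchanged, so Css ∝ D/τ.
D₂ = D₁ × (Css,target / Css,current) × (τ₂/τ₁) = 1180 × (11.2/8.86) × (4/24) = 248.6 mg

249 mg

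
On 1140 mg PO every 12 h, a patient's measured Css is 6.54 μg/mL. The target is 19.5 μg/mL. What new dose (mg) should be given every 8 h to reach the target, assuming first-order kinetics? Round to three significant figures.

With linear kinetics, Css is proportional to dose rate (D/τ) at fixed clearance.
D₂ = D₁ × (Css,target / Css,current) × (τ₂/τ₁) = 1140 × (19.5/6.54) × (8/12) = 2266 mg

2270 mg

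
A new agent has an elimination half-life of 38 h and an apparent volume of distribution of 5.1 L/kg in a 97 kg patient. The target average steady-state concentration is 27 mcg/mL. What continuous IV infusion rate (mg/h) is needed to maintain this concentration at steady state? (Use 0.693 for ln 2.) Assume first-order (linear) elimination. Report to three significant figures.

244 mg/h

Total Vd = 5.1 × 97 = 494.7 L
k = 0.693/38 = 0.01824 h⁻¹, so CL = k·Vd = 0.01824 × 494.7 = 9.023 L/h
Infusion rate = CL × Css = 9.023 × 27 = 243.6 mg/h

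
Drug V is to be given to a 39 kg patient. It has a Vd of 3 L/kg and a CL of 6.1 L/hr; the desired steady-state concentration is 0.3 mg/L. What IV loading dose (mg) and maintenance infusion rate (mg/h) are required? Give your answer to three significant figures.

Vd(total) = 39 kg × 3 L/kg = 117.0 L
LD = Vd · C_target = 117.0 × 0.3 = 35.10 mg
Maintenance infusion rate = CL × Css = 6.100 × 0.3 = 1.830 mg/h

(a) 35.1 mg; (b) 1.83 mg/h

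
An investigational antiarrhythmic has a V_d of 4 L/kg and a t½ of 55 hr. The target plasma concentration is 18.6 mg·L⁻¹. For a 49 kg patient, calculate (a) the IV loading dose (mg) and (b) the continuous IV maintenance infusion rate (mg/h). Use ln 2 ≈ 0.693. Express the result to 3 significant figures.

Total Vd = 4 × 49 = 196.0 L
LD = Vd × C = 196.0 × 18.6 = 3646 mg
CL = 0.693 × Vd / t½ = 0.693 × 196.0 / 55 = 2.470 L/h
Infusion rate = CL × Css = 2.470 × 18.6 = 45.94 mg/h

(a) 3650 mg; (b) 45.9 mg/h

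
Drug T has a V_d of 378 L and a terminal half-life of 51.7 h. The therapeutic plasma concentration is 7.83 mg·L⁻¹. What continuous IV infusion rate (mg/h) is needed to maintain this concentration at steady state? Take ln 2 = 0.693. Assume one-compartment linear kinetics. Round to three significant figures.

CL = 0.693 × Vd / t½ = 0.693 × 378.0 / 51.7 = 5.067 L/h
Infusion rate = CL × Css = 5.067 × 7.83 = 39.67 mg/h

39.7 mg/h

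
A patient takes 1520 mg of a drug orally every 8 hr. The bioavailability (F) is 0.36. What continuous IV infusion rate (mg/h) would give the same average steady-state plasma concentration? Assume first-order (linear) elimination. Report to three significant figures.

Equivalent systemic input: infusion rate = F·D/τ.
Rate = 0.36 × 1520 / 8 = 68.40 mg/h

68.4 mg/h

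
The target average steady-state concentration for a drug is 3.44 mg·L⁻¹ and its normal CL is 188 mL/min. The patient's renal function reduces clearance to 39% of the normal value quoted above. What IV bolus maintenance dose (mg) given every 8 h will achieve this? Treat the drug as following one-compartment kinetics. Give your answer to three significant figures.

121 mg

Convert clearance: 188 mL/min × 60 min/h ÷ 1000 mL/L = 11.28 L/h
Patient clearance = 0.39 × 11.28 = 4.399 L/h
D = CL × Css × τ = 4.399 × 3.44 × 8 = 121.1 mg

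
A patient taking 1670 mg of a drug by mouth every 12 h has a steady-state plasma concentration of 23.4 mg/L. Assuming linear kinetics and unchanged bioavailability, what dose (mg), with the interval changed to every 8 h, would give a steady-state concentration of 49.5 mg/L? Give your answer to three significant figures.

With linear kinetics, Css is proportional to dose rate (D/τ) at fixed clearance.
D₂ = D₁ × (Css,target / Css,current) × (τ₂/τ₁) = 1670 × (49.5/23.4) × (8/12) = 2355 mg

2360 mg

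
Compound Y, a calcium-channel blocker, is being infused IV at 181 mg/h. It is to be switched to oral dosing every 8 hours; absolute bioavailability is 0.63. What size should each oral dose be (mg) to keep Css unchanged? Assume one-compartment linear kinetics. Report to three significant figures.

To maintain the same Css, the systemic dosing rate must be unchanged: F·D/τ = infusion rate.
D = rate × τ / F = 181 × 8 / 0.63 = 2298 mg

2300 mg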